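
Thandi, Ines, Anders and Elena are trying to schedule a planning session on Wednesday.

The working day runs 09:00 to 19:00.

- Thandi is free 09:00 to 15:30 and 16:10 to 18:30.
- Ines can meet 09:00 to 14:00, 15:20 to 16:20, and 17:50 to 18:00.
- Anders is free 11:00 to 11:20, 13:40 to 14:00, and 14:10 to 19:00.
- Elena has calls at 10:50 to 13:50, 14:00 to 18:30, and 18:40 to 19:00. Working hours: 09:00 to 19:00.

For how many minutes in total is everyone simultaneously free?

Elena free within 09:00–19:00: 09:00–10:50, 13:50–14:00, 18:30–18:40.
Thandi ∩ Ines: 09:00–14:00, 15:20–15:30, 16:10–16:20, 17:50–18:00.
Thandi ∩ Ines ∩ Anders: 11:00–11:20, 13:40–14:00, 15:20–15:30, 16:10–16:20, 17:50–18:00.
Thandi ∩ Ines ∩ Anders ∩ Elena: 13:50–14:00.
Total common minutes: 10.

10 minutes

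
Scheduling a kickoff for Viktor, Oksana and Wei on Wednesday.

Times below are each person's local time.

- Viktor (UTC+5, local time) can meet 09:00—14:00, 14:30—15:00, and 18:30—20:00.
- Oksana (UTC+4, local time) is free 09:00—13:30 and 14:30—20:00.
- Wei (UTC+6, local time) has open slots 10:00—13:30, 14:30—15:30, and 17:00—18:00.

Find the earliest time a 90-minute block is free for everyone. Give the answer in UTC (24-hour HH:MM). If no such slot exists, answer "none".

Viktor → UTC: 04:00–09:00, 09:30–10:00, 13:30–15:00.
Oksana → UTC: 05:00–09:30, 10:30–16:00.
Wei → UTC: 04:00–07:30, 08:30–09:30, 11:00–12:00.
Viktor ∩ Oksana: 05:00–09:00, 13:30–15:00.
Viktor ∩ Oksana ∩ Wei: 05:00–07:30, 08:30–09:00.
Windows ≥ 90 min: 05:00–07:30.
Earliest such window starts at 05:00.

05:00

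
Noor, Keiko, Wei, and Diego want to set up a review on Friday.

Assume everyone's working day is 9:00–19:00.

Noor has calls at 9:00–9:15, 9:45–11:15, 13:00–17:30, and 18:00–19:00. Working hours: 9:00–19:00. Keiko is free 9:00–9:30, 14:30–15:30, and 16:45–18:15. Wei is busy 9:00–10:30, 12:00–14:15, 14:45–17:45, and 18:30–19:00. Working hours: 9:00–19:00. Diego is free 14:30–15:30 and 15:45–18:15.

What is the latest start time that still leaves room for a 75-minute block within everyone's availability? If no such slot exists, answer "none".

Noor free within 09:00–19:00: 09:15–09:45, 11:15–13:00, 17:30–18:00.
Wei free within 09:00–19:00: 10:30–12:00, 14:15–14:45, 17:45–18:30.
Noor ∩ Keiko: 09:15–09:30, 17:30–18:00.
Noor ∩ Keiko ∩ Wei: 17:45–18:00.
Noor ∩ Keiko ∩ Wei ∩ Diego: 17:45–18:00.
Windows ≥ 75 min: (none).

none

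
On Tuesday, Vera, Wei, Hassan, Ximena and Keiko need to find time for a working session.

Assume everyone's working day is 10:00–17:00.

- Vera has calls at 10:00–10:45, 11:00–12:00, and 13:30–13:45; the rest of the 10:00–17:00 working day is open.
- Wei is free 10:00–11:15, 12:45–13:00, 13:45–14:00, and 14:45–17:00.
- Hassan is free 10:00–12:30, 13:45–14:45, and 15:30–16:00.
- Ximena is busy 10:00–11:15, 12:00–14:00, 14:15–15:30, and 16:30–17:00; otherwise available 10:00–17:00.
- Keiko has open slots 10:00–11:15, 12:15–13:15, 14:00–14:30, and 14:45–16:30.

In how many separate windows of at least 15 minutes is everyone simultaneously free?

Vera free within 10:00–17:00: 10:45–11:00, 12:00–13:30, 13:45–17:00.
Ximena free within 10:00–17:00: 11:15–12:00, 14:00–14:15, 15:30–16:30.
Vera ∩ Wei: 10:45–11:00, 12:45–13:00, 13:45–14:00, 14:45–17:00.
Vera ∩ Wei ∩ Hassan: 10:45–11:00, 13:45–14:00, 15:30–16:00.
Vera ∩ Wei ∩ Hassan ∩ Ximena: 15:30–16:00.
Vera ∩ Wei ∩ Hassan ∩ Ximena ∩ Keiko: 15:30–16:00.
Windows ≥ 15 min: 15:30–16:00.
That's 1 window.

1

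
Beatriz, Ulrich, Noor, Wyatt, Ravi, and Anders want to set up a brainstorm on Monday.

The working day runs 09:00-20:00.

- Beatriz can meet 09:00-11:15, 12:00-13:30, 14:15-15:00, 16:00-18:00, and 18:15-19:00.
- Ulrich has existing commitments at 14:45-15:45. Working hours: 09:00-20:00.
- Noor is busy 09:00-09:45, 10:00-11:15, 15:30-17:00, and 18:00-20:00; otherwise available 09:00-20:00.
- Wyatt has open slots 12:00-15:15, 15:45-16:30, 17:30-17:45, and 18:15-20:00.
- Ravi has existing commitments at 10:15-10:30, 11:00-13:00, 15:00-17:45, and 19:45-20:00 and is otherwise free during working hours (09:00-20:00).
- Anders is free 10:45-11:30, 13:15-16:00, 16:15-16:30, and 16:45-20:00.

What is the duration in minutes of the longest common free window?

Ulrich free within 09:00–20:00: 09:00–14:45, 15:45–20:00.
Noor free within 09:00–20:00: 09:45–10:00, 11:15–15:30, 17:00–18:00.
Ravi free within 09:00–20:00: 09:00–10:15, 10:30–11:00, 13:00–15:00, 17:45–19:45.
Beatriz ∩ Ulrich: 09:00–11:15, 12:00–13:30, 14:15–14:45, 16:00–18:00, 18:15–19:00.
Beatriz ∩ Ulrich ∩ Noor: 09:45–10:00, 12:00–13:30, 14:15–14:45, 17:00–18:00.
Beatriz ∩ Ulrich ∩ Noor ∩ Wyatt: 12:00–13:30, 14:15–14:45, 17:30–17:45.
Beatriz ∩ Ulrich ∩ Noor ∩ Wyatt ∩ Ravi: 13:00–13:30, 14:15–14:45.
Beatriz ∩ Ulrich ∩ Noor ∩ Wyatt ∩ Ravi ∩ Anders: 13:15–13:30, 14:15–14:45.
Common window lengths: 15, 30 min; longest is 30.

30 minutes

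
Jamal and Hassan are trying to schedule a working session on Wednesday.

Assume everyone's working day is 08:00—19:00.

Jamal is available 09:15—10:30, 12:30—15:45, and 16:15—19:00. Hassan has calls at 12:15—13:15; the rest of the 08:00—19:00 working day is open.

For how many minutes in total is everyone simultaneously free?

Hassan free within 08:00–19:00: 08:00–12:15, 13:15–19:00.
Jamal ∩ Hassan: 09:15–10:30, 13:15–15:45, 16:15–19:00.
Total common minutes: 75 + 150 + 165 = 390.

390 minutes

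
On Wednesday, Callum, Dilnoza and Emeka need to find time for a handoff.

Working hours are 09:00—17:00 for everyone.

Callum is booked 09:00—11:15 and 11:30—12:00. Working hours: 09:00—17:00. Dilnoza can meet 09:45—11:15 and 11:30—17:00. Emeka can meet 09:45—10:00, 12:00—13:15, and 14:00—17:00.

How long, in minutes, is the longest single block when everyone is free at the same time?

Callum free within 09:00–17:00: 11:15–11:30, 12:00–17:00.
Callum ∩ Dilnoza: 12:00–17:00.
Callum ∩ Dilnoza ∩ Emeka: 12:00–13:15, 14:00–17:00.
Common window lengths: 75, 180 min; longest is 180.

180 minutes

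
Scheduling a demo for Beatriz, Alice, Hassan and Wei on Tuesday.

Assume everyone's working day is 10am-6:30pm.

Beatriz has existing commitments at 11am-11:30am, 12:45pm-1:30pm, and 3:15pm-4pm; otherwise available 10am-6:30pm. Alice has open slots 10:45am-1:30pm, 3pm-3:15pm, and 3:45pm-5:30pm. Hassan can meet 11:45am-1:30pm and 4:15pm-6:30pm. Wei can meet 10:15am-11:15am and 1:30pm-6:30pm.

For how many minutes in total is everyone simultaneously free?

75 minutes

Beatriz free within 10:00–18:30: 10:00–11:00, 11:30–12:45, 13:30–15:15, 16:00–18:30.
Beatriz ∩ Alice: 10:45–11:00, 11:30–12:45, 15:00–15:15, 16:00–17:30.
Beatriz ∩ Alice ∩ Hassan: 11:45–12:45, 16:15–17:30.
Beatriz ∩ Alice ∩ Hassan ∩ Wei: 16:15–17:30.
Total common minutes: 75.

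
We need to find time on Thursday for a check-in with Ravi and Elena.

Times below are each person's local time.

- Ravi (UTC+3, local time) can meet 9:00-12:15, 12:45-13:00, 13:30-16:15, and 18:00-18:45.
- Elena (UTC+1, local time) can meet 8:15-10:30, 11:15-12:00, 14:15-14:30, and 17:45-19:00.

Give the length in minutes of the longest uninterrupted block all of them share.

120 minutes

Ravi → UTC: 06:00–09:15, 09:45–10:00, 10:30–13:15, 15:00–15:45.
Elena → UTC: 07:15–09:30, 10:15–11:00, 13:15–13:30, 16:45–18:00.
Ravi ∩ Elena: 07:15–09:15, 10:30–11:00.
Common window lengths: 120, 30 min; longest is 120.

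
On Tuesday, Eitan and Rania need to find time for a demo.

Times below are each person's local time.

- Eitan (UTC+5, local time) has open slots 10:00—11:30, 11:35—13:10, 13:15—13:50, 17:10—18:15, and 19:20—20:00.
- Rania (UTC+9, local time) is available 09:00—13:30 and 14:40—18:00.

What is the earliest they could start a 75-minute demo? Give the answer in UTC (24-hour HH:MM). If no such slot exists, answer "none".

Eitan → UTC: 05:00–06:30, 06:35–08:10, 08:15–08:50, 12:10–13:15, 14:20–15:00.
Rania → UTC: 00:00–04:30, 05:40–09:00.
Eitan ∩ Rania: 05:40–06:30, 06:35–08:10, 08:15–08:50.
Windows ≥ 75 min: 06:35–08:10.
Earliest such window starts at 06:35.

06:35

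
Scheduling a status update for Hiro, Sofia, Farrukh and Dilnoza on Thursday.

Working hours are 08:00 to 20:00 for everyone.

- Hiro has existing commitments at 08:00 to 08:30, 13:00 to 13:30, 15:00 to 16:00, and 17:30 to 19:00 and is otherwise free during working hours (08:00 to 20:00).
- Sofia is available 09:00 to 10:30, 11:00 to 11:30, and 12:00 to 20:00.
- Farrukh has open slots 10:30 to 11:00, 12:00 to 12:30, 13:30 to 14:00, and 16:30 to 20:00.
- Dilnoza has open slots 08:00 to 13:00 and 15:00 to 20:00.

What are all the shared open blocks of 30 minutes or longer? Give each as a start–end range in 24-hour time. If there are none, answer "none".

12:00–12:30, 16:30–17:30, 19:00–20:00

Hiro free within 08:00–20:00: 08:30–13:00, 13:30–15:00, 16:00–17:30, 19:00–20:00.
Hiro ∩ Sofia: 09:00–10:30, 11:00–11:30, 12:00–13:00, 13:30–15:00, 16:00–17:30, 19:00–20:00.
Hiro ∩ Sofia ∩ Farrukh: 12:00–12:30, 13:30–14:00, 16:30–17:30, 19:00–20:00.
Hiro ∩ Sofia ∩ Farrukh ∩ Dilnoza: 12:00–12:30, 16:30–17:30, 19:00–20:00.
Windows ≥ 30 min: 12:00–12:30, 16:30–17:30, 19:00–20:00.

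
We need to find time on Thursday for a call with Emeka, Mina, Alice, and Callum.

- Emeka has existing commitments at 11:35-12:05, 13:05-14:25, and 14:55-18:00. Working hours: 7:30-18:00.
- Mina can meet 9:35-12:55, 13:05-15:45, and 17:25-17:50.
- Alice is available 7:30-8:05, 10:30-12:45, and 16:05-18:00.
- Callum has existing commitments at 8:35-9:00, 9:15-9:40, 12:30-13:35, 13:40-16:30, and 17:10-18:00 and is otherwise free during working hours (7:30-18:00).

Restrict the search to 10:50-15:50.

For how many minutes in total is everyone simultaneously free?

Emeka free within 07:30–18:00: 07:30–11:35, 12:05–13:05, 14:25–14:55.
Callum free within 07:30–18:00: 07:30–08:35, 09:00–09:15, 09:40–12:30, 13:35–13:40, 16:30–17:10.
Emeka ∩ Mina: 09:35–11:35, 12:05–12:55, 14:25–14:55.
Emeka ∩ Mina ∩ Alice: 10:30–11:35, 12:05–12:45.
Emeka ∩ Mina ∩ Alice ∩ Callum: 10:30–11:35, 12:05–12:30.
Restricted to 10:50–15:50: 10:50–11:35, 12:05–12:30.
Total common minutes: 45 + 25 = 70.

70 minutes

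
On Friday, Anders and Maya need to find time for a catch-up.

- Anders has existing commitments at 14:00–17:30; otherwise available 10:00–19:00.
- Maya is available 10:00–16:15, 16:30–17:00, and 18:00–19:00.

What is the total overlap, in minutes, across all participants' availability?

Anders free within 10:00–19:00: 10:00–14:00, 17:30–19:00.
Anders ∩ Maya: 10:00–14:00, 18:00–19:00.
Total common minutes: 240 + 60 = 300.

300 minutes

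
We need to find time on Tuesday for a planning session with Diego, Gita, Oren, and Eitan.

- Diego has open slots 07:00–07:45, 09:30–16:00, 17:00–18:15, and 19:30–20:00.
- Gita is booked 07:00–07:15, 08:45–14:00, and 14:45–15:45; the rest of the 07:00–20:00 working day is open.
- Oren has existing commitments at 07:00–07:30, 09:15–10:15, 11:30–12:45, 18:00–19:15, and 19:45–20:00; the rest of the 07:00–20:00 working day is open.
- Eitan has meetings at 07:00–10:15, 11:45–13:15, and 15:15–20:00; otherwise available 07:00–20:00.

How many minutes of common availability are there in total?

Gita free within 07:00–20:00: 07:15–08:45, 14:00–14:45, 15:45–20:00.
Oren free within 07:00–20:00: 07:30–09:15, 10:15–11:30, 12:45–18:00, 19:15–19:45.
Eitan free within 07:00–20:00: 10:15–11:45, 13:15–15:15.
Diego ∩ Gita: 07:15–07:45, 14:00–14:45, 15:45–16:00, 17:00–18:15, 19:30–20:00.
Diego ∩ Gita ∩ Oren: 07:30–07:45, 14:00–14:45, 15:45–16:00, 17:00–18:00, 19:30–19:45.
Diego ∩ Gita ∩ Oren ∩ Eitan: 14:00–14:45.
Total common minutes: 45.

45 minutes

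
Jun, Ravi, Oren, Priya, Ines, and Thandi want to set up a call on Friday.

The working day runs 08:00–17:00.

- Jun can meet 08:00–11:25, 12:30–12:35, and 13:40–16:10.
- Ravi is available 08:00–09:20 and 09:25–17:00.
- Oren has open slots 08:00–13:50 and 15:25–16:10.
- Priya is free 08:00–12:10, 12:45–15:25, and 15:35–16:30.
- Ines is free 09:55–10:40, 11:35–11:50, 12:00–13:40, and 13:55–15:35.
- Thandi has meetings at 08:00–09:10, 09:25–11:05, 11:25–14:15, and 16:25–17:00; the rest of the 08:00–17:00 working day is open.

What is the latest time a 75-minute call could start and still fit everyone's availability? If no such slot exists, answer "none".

none

Thandi free within 08:00–17:00: 09:10–09:25, 11:05–11:25, 14:15–16:25.
Jun ∩ Ravi: 08:00–09:20, 09:25–11:25, 12:30–12:35, 13:40–16:10.
Jun ∩ Ravi ∩ Oren: 08:00–09:20, 09:25–11:25, 12:30–12:35, 13:40–13:50, 15:25–16:10.
Jun ∩ Ravi ∩ Oren ∩ Priya: 08:00–09:20, 09:25–11:25, 13:40–13:50, 15:35–16:10.
Jun ∩ Ravi ∩ Oren ∩ Priya ∩ Ines: 09:55–10:40.
Jun ∩ Ravi ∩ Oren ∩ Priya ∩ Ines ∩ Thandi: (none).
Windows ≥ 75 min: (none).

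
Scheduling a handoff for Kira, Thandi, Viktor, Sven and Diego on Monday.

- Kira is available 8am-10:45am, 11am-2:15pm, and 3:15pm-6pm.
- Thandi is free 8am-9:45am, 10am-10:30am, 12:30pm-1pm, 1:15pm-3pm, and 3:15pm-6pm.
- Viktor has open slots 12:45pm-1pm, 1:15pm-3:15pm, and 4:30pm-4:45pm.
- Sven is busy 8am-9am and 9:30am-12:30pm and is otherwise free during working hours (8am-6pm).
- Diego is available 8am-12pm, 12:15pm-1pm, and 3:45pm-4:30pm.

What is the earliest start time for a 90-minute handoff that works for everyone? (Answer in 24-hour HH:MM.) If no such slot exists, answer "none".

none

Sven free within 08:00–18:00: 09:00–09:30, 12:30–18:00.
Kira ∩ Thandi: 08:00–09:45, 10:00–10:30, 12:30–13:00, 13:15–14:15, 15:15–18:00.
Kira ∩ Thandi ∩ Viktor: 12:45–13:00, 13:15–14:15, 16:30–16:45.
Kira ∩ Thandi ∩ Viktor ∩ Sven: 12:45–13:00, 13:15–14:15, 16:30–16:45.
Kira ∩ Thandi ∩ Viktor ∩ Sven ∩ Diego: 12:45–13:00.
Windows ≥ 90 min: (none).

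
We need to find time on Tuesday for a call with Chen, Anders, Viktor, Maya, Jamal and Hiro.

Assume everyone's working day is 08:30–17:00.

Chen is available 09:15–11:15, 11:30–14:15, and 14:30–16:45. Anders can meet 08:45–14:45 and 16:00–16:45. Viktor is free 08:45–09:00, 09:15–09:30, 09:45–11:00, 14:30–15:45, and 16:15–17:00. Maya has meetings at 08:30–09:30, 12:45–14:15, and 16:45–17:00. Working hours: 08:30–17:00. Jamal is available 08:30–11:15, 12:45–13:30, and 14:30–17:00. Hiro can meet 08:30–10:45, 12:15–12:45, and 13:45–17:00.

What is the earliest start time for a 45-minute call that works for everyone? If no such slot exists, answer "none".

Maya free within 08:30–17:00: 09:30–12:45, 14:15–16:45.
Chen ∩ Anders: 09:15–11:15, 11:30–14:15, 14:30–14:45, 16:00–16:45.
Chen ∩ Anders ∩ Viktor: 09:15–09:30, 09:45–11:00, 14:30–14:45, 16:15–16:45.
Chen ∩ Anders ∩ Viktor ∩ Maya: 09:45–11:00, 14:30–14:45, 16:15–16:45.
Chen ∩ Anders ∩ Viktor ∩ Maya ∩ Jamal: 09:45–11:00, 14:30–14:45, 16:15–16:45.
Chen ∩ Anders ∩ Viktor ∩ Maya ∩ Jamal ∩ Hiro: 09:45–10:45, 14:30–14:45, 16:15–16:45.
Windows ≥ 45 min: 09:45–10:45.
Earliest such window starts at 09:45.

09:45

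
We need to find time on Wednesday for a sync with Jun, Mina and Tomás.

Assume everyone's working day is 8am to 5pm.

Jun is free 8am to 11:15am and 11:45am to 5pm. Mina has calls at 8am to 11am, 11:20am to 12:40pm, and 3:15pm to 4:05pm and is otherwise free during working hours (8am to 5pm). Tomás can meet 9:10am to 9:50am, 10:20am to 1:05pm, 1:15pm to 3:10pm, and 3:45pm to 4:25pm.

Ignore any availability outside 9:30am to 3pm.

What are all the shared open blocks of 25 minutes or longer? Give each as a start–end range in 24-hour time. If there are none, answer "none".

12:40–13:05, 13:15–15:00

Mina free within 08:00–17:00: 11:00–11:20, 12:40–15:15, 16:05–17:00.
Jun ∩ Mina: 11:00–11:15, 12:40–15:15, 16:05–17:00.
Jun ∩ Mina ∩ Tomás: 11:00–11:15, 12:40–13:05, 13:15–15:10, 16:05–16:25.
Restricted to 09:30–15:00: 11:00–11:15, 12:40–13:05, 13:15–15:00.
Windows ≥ 25 min: 12:40–13:05, 13:15–15:00.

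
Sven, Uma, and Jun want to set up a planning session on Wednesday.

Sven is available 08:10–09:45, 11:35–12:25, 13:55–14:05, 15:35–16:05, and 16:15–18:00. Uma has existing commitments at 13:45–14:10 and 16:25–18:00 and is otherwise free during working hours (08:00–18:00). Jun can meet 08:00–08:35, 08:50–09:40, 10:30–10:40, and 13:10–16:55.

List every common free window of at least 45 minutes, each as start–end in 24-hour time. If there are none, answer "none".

08:50–09:40

Uma free within 08:00–18:00: 08:00–13:45, 14:10–16:25.
Sven ∩ Uma: 08:10–09:45, 11:35–12:25, 15:35–16:05, 16:15–16:25.
Sven ∩ Uma ∩ Jun: 08:10–08:35, 08:50–09:40, 15:35–16:05, 16:15–16:25.
Windows ≥ 45 min: 08:50–09:40.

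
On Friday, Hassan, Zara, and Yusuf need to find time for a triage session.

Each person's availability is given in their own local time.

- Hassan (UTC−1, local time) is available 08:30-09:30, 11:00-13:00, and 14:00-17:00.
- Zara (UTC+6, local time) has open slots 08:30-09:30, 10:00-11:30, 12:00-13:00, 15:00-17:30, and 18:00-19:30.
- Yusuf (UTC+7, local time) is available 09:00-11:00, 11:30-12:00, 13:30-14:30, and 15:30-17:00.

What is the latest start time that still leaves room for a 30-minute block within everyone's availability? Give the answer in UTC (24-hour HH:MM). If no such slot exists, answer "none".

09:30

Hassan → UTC: 09:30–10:30, 12:00–14:00, 15:00–18:00.
Zara → UTC: 02:30–03:30, 04:00–05:30, 06:00–07:00, 09:00–11:30, 12:00–13:30.
Yusuf → UTC: 02:00–04:00, 04:30–05:00, 06:30–07:30, 08:30–10:00.
Hassan ∩ Zara: 09:30–10:30, 12:00–13:30.
Hassan ∩ Zara ∩ Yusuf: 09:30–10:00.
Windows ≥ 30 min: 09:30–10:00.
Latest start in the last window 09:30–10:00 is 10:00 − 30 min = 09:30.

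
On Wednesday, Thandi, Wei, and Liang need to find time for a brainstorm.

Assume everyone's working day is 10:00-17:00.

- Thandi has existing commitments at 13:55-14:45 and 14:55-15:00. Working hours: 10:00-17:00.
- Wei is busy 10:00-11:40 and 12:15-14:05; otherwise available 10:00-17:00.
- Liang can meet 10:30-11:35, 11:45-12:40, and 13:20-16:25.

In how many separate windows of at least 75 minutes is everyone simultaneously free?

Thandi free within 10:00–17:00: 10:00–13:55, 14:45–14:55, 15:00–17:00.
Wei free within 10:00–17:00: 11:40–12:15, 14:05–17:00.
Thandi ∩ Wei: 11:40–12:15, 14:45–14:55, 15:00–17:00.
Thandi ∩ Wei ∩ Liang: 11:45–12:15, 14:45–14:55, 15:00–16:25.
Windows ≥ 75 min: 15:00–16:25.
That's 1 window.

1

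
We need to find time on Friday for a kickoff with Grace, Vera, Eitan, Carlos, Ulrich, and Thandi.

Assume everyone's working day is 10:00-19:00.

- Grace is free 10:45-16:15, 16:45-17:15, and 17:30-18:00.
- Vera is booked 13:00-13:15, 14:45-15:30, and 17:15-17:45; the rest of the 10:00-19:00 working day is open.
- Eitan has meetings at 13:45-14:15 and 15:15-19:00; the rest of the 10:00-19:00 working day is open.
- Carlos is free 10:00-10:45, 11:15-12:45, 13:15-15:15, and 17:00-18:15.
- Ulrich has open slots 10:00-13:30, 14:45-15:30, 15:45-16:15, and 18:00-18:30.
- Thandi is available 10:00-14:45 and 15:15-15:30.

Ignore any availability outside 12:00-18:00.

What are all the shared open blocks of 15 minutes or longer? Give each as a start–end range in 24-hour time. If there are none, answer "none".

12:00–12:45, 13:15–13:30

Vera free within 10:00–19:00: 10:00–13:00, 13:15–14:45, 15:30–17:15, 17:45–19:00.
Eitan free within 10:00–19:00: 10:00–13:45, 14:15–15:15.
Grace ∩ Vera: 10:45–13:00, 13:15–14:45, 15:30–16:15, 16:45–17:15, 17:45–18:00.
Grace ∩ Vera ∩ Eitan: 10:45–13:00, 13:15–13:45, 14:15–14:45.
Grace ∩ Vera ∩ Eitan ∩ Carlos: 11:15–12:45, 13:15–13:45, 14:15–14:45.
Grace ∩ Vera ∩ Eitan ∩ Carlos ∩ Ulrich: 11:15–12:45, 13:15–13:30.
Grace ∩ Vera ∩ Eitan ∩ Carlos ∩ Ulrich ∩ Thandi: 11:15–12:45, 13:15–13:30.
Restricted to 12:00–18:00: 12:00–12:45, 13:15–13:30.
Windows ≥ 15 min: 12:00–12:45, 13:15–13:30.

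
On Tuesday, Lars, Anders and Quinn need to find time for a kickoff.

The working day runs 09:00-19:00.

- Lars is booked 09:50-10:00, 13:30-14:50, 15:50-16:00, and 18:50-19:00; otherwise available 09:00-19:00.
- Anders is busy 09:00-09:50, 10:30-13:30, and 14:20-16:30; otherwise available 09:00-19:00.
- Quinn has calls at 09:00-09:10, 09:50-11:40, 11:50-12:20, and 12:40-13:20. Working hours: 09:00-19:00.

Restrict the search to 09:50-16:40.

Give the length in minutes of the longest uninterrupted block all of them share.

10 minutes

Lars free within 09:00–19:00: 09:00–09:50, 10:00–13:30, 14:50–15:50, 16:00–18:50.
Anders free within 09:00–19:00: 09:50–10:30, 13:30–14:20, 16:30–19:00.
Quinn free within 09:00–19:00: 09:10–09:50, 11:40–11:50, 12:20–12:40, 13:20–19:00.
Lars ∩ Anders: 10:00–10:30, 16:30–18:50.
Lars ∩ Anders ∩ Quinn: 16:30–18:50.
Restricted to 09:50–16:40: 16:30–16:40.
Single common window of 10 minutes.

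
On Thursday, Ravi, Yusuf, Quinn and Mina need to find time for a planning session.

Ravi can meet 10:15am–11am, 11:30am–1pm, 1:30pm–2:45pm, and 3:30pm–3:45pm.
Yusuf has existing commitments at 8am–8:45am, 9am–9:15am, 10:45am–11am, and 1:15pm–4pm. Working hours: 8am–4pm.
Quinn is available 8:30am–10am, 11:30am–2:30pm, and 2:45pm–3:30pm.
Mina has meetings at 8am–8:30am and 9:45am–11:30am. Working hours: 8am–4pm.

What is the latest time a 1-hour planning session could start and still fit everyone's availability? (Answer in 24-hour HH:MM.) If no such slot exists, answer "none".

12:00

Yusuf free within 08:00–16:00: 08:45–09:00, 09:15–10:45, 11:00–13:15.
Mina free within 08:00–16:00: 08:30–09:45, 11:30–16:00.
Ravi ∩ Yusuf: 10:15–10:45, 11:30–13:00.
Ravi ∩ Yusuf ∩ Quinn: 11:30–13:00.
Ravi ∩ Yusuf ∩ Quinn ∩ Mina: 11:30–13:00.
Windows ≥ 60 min: 11:30–13:00.
Latest start in the last window 11:30–13:00 is 13:00 − 60 min = 12:00.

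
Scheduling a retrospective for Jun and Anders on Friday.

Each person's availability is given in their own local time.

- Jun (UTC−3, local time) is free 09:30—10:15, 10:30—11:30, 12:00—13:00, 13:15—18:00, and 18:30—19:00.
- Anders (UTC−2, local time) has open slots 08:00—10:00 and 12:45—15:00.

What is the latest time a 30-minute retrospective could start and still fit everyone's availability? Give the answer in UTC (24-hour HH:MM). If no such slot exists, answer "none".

Jun → UTC: 12:30–13:15, 13:30–14:30, 15:00–16:00, 16:15–21:00, 21:30–22:00.
Anders → UTC: 10:00–12:00, 14:45–17:00.
Jun ∩ Anders: 15:00–16:00, 16:15–17:00.
Windows ≥ 30 min: 15:00–16:00, 16:15–17:00.
Latest start in the last window 16:15–17:00 is 17:00 − 30 min = 16:30.

16:30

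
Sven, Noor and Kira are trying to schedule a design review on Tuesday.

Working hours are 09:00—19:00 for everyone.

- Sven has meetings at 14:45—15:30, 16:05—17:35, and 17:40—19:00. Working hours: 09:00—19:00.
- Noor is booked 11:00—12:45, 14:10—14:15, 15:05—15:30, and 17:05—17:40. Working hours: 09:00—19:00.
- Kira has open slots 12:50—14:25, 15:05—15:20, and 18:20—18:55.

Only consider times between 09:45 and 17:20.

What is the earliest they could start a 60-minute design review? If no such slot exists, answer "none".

Sven free within 09:00–19:00: 09:00–14:45, 15:30–16:05, 17:35–17:40.
Noor free within 09:00–19:00: 09:00–11:00, 12:45–14:10, 14:15–15:05, 15:30–17:05, 17:40–19:00.
Sven ∩ Noor: 09:00–11:00, 12:45–14:10, 14:15–14:45, 15:30–16:05.
Sven ∩ Noor ∩ Kira: 12:50–14:10, 14:15–14:25.
Restricted to 09:45–17:20: 12:50–14:10, 14:15–14:25.
Windows ≥ 60 min: 12:50–14:10.
Earliest such window starts at 12:50.

12:50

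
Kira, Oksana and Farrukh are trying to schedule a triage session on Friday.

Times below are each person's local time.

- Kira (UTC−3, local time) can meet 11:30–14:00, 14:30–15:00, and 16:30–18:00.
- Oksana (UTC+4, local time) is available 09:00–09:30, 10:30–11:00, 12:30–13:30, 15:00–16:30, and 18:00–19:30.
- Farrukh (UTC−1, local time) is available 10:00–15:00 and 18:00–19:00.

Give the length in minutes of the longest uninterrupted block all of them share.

60 minutes

Kira → UTC: 14:30–17:00, 17:30–18:00, 19:30–21:00.
Oksana → UTC: 05:00–05:30, 06:30–07:00, 08:30–09:30, 11:00–12:30, 14:00–15:30.
Farrukh → UTC: 11:00–16:00, 19:00–20:00.
Kira ∩ Oksana: 14:30–15:30.
Kira ∩ Oksana ∩ Farrukh: 14:30–15:30.
Single common window of 60 minutes.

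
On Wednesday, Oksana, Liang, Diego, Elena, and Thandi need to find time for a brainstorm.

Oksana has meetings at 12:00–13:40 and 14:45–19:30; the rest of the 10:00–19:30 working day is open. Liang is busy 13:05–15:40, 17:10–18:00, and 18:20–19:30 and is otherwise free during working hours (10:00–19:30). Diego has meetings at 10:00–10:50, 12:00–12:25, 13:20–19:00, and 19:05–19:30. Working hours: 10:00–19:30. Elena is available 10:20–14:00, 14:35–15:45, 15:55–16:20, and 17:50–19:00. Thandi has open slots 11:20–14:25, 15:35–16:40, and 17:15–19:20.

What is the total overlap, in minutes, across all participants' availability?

Oksana free within 10:00–19:30: 10:00–12:00, 13:40–14:45.
Liang free within 10:00–19:30: 10:00–13:05, 15:40–17:10, 18:00–18:20.
Diego free within 10:00–19:30: 10:50–12:00, 12:25–13:20, 19:00–19:05.
Oksana ∩ Liang: 10:00–12:00.
Oksana ∩ Liang ∩ Diego: 10:50–12:00.
Oksana ∩ Liang ∩ Diego ∩ Elena: 10:50–12:00.
Oksana ∩ Liang ∩ Diego ∩ Elena ∩ Thandi: 11:20–12:00.
Total common minutes: 40.

40 minutes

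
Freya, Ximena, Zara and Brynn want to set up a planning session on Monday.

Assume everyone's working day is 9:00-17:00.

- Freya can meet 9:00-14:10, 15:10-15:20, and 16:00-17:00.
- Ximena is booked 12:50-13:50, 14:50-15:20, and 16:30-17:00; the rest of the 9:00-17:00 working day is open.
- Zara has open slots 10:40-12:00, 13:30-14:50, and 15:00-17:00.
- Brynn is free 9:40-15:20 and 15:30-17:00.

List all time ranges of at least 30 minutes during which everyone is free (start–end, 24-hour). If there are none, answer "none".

Ximena free within 09:00–17:00: 09:00–12:50, 13:50–14:50, 15:20–16:30.
Freya ∩ Ximena: 09:00–12:50, 13:50–14:10, 16:00–16:30.
Freya ∩ Ximena ∩ Zara: 10:40–12:00, 13:50–14:10, 16:00–16:30.
Freya ∩ Ximena ∩ Zara ∩ Brynn: 10:40–12:00, 13:50–14:10, 16:00–16:30.
Windows ≥ 30 min: 10:40–12:00, 16:00–16:30.

10:40–12:00, 16:00–16:30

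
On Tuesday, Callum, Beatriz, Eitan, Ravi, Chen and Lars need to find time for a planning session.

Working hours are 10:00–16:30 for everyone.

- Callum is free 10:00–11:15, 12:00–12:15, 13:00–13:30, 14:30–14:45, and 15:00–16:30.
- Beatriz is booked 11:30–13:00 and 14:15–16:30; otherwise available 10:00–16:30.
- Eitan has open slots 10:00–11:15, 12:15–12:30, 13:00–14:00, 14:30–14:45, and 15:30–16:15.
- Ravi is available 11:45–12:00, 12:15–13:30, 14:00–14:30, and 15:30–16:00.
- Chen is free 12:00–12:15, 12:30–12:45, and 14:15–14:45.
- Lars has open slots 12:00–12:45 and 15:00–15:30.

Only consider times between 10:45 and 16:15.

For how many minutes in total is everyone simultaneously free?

0 minutes

Beatriz free within 10:00–16:30: 10:00–11:30, 13:00–14:15.
Callum ∩ Beatriz: 10:00–11:15, 13:00–13:30.
Callum ∩ Beatriz ∩ Eitan: 10:00–11:15, 13:00–13:30.
Callum ∩ Beatriz ∩ Eitan ∩ Ravi: 13:00–13:30.
Callum ∩ Beatriz ∩ Eitan ∩ Ravi ∩ Chen: (none).
Callum ∩ Beatriz ∩ Eitan ∩ Ravi ∩ Chen ∩ Lars: (none).
Restricted to 10:45–16:15: (none).
Total common minutes: 0.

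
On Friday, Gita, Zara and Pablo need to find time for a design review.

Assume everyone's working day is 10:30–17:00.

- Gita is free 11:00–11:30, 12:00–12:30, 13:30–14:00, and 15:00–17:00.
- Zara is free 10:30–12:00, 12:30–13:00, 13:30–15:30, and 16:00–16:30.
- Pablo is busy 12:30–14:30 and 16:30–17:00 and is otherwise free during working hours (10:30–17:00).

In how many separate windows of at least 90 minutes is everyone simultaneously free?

Pablo free within 10:30–17:00: 10:30–12:30, 14:30–16:30.
Gita ∩ Zara: 11:00–11:30, 13:30–14:00, 15:00–15:30, 16:00–16:30.
Gita ∩ Zara ∩ Pablo: 11:00–11:30, 15:00–15:30, 16:00–16:30.
Windows ≥ 90 min: (none).
That's 0 windows.

0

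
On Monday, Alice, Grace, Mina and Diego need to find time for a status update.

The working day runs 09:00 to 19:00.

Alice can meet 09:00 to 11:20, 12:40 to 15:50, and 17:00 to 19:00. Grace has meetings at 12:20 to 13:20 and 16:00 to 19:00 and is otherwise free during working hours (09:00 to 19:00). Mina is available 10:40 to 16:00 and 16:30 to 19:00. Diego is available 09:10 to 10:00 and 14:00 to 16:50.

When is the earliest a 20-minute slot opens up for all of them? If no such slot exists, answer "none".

14:00

Grace free within 09:00–19:00: 09:00–12:20, 13:20–16:00.
Alice ∩ Grace: 09:00–11:20, 13:20–15:50.
Alice ∩ Grace ∩ Mina: 10:40–11:20, 13:20–15:50.
Alice ∩ Grace ∩ Mina ∩ Diego: 14:00–15:50.
Windows ≥ 20 min: 14:00–15:50.
Earliest such window starts at 14:00.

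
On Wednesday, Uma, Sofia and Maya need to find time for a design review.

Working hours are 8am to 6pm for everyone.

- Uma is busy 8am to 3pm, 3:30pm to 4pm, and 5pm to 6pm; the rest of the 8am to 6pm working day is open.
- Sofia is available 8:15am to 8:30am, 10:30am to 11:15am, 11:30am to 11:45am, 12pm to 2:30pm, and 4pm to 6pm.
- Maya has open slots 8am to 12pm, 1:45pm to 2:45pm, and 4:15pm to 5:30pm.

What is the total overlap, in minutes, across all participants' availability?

45 minutes

Uma free within 08:00–18:00: 15:00–15:30, 16:00–17:00.
Uma ∩ Sofia: 16:00–17:00.
Uma ∩ Sofia ∩ Maya: 16:15–17:00.
Total common minutes: 45.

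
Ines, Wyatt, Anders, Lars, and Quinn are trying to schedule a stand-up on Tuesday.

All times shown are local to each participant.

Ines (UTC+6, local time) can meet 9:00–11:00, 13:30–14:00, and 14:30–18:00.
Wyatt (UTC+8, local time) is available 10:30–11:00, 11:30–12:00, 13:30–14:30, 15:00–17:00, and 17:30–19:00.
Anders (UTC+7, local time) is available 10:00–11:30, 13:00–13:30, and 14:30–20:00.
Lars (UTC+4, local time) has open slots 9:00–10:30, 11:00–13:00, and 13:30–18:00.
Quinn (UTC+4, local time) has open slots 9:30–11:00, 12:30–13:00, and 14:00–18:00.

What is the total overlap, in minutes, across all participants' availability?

90 minutes

Ines → UTC: 03:00–05:00, 07:30–08:00, 08:30–12:00.
Wyatt → UTC: 02:30–03:00, 03:30–04:00, 05:30–06:30, 07:00–09:00, 09:30–11:00.
Anders → UTC: 03:00–04:30, 06:00–06:30, 07:30–13:00.
Lars → UTC: 05:00–06:30, 07:00–09:00, 09:30–14:00.
Quinn → UTC: 05:30–07:00, 08:30–09:00, 10:00–14:00.
Ines ∩ Wyatt: 03:30–04:00, 07:30–08:00, 08:30–09:00, 09:30–11:00.
Ines ∩ Wyatt ∩ Anders: 03:30–04:00, 07:30–08:00, 08:30–09:00, 09:30–11:00.
Ines ∩ Wyatt ∩ Anders ∩ Lars: 07:30–08:00, 08:30–09:00, 09:30–11:00.
Ines ∩ Wyatt ∩ Anders ∩ Lars ∩ Quinn: 08:30–09:00, 10:00–11:00.
Total common minutes: 30 + 60 = 90.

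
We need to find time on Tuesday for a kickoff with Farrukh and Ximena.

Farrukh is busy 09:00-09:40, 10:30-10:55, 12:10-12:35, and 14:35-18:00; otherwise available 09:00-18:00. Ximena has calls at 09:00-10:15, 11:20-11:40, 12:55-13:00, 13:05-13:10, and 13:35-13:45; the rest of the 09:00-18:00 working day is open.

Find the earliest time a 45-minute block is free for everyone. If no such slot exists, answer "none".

13:45

Farrukh free within 09:00–18:00: 09:40–10:30, 10:55–12:10, 12:35–14:35.
Ximena free within 09:00–18:00: 10:15–11:20, 11:40–12:55, 13:00–13:05, 13:10–13:35, 13:45–18:00.
Farrukh ∩ Ximena: 10:15–10:30, 10:55–11:20, 11:40–12:10, 12:35–12:55, 13:00–13:05, 13:10–13:35, 13:45–14:35.
Windows ≥ 45 min: 13:45–14:35.
Earliest such window starts at 13:45.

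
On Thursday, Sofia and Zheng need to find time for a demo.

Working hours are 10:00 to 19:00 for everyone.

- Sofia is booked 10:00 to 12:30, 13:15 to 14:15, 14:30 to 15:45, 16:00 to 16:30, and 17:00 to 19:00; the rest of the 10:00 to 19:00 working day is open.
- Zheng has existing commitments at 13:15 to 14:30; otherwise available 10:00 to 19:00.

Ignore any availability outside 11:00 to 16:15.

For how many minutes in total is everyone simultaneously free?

60 minutes

Sofia free within 10:00–19:00: 12:30–13:15, 14:15–14:30, 15:45–16:00, 16:30–17:00.
Zheng free within 10:00–19:00: 10:00–13:15, 14:30–19:00.
Sofia ∩ Zheng: 12:30–13:15, 15:45–16:00, 16:30–17:00.
Restricted to 11:00–16:15: 12:30–13:15, 15:45–16:00.
Total common minutes: 45 + 15 = 60.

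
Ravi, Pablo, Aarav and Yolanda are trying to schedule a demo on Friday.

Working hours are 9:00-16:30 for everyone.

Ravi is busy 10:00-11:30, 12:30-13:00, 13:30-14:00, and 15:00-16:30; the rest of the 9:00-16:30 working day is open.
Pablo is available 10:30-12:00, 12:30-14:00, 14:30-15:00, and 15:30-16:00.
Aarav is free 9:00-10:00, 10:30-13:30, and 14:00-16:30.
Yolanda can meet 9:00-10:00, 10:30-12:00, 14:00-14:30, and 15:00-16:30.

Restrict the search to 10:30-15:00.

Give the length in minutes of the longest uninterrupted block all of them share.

Ravi free within 09:00–16:30: 09:00–10:00, 11:30–12:30, 13:00–13:30, 14:00–15:00.
Ravi ∩ Pablo: 11:30–12:00, 13:00–13:30, 14:30–15:00.
Ravi ∩ Pablo ∩ Aarav: 11:30–12:00, 13:00–13:30, 14:30–15:00.
Ravi ∩ Pablo ∩ Aarav ∩ Yolanda: 11:30–12:00.
Restricted to 10:30–15:00: 11:30–12:00.
Single common window of 30 minutes.

30 minutes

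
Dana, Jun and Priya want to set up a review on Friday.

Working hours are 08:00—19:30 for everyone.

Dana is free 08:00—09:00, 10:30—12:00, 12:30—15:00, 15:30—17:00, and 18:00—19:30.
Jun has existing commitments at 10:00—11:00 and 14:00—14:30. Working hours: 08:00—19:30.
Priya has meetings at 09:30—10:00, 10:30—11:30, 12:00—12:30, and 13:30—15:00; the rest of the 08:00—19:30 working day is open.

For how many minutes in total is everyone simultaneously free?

330 minutes

Jun free within 08:00–19:30: 08:00–10:00, 11:00–14:00, 14:30–19:30.
Priya free within 08:00–19:30: 08:00–09:30, 10:00–10:30, 11:30–12:00, 12:30–13:30, 15:00–19:30.
Dana ∩ Jun: 08:00–09:00, 11:00–12:00, 12:30–14:00, 14:30–15:00, 15:30–17:00, 18:00–19:30.
Dana ∩ Jun ∩ Priya: 08:00–09:00, 11:30–12:00, 12:30–13:30, 15:30–17:00, 18:00–19:30.
Total common minutes: 60 + 30 + 60 + 90 + 90 = 330.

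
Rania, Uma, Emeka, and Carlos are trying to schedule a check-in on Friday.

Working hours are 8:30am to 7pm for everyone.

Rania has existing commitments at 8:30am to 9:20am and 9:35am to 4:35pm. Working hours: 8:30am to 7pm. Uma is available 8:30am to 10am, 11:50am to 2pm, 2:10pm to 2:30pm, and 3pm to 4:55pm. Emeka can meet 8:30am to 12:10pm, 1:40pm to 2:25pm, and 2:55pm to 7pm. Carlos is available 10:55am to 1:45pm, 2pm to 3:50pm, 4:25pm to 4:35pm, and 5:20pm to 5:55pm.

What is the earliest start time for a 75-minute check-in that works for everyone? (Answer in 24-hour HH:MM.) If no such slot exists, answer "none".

none

Rania free within 08:30–19:00: 09:20–09:35, 16:35–19:00.
Rania ∩ Uma: 09:20–09:35, 16:35–16:55.
Rania ∩ Uma ∩ Emeka: 09:20–09:35, 16:35–16:55.
Rania ∩ Uma ∩ Emeka ∩ Carlos: (none).
Windows ≥ 75 min: (none).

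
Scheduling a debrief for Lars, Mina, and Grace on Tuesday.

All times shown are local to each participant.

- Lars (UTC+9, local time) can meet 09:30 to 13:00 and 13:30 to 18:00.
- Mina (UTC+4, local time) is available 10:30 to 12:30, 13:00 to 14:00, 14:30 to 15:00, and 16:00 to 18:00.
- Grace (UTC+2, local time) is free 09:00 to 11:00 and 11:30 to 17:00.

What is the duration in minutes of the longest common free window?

90 minutes

Lars → UTC: 00:30–04:00, 04:30–09:00.
Mina → UTC: 06:30–08:30, 09:00–10:00, 10:30–11:00, 12:00–14:00.
Grace → UTC: 07:00–09:00, 09:30–15:00.
Lars ∩ Mina: 06:30–08:30.
Lars ∩ Mina ∩ Grace: 07:00–08:30.
Single common window of 90 minutes.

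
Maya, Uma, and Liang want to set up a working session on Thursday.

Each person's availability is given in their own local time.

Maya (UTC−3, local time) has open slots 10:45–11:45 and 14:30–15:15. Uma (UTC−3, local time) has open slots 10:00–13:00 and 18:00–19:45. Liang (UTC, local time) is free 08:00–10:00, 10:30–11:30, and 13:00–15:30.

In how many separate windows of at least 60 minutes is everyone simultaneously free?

Maya → UTC: 13:45–14:45, 17:30–18:15.
Uma → UTC: 13:00–16:00, 21:00–22:45.
Liang → UTC: 08:00–10:00, 10:30–11:30, 13:00–15:30.
Maya ∩ Uma: 13:45–14:45.
Maya ∩ Uma ∩ Liang: 13:45–14:45.
Windows ≥ 60 min: 13:45–14:45.
That's 1 window.

1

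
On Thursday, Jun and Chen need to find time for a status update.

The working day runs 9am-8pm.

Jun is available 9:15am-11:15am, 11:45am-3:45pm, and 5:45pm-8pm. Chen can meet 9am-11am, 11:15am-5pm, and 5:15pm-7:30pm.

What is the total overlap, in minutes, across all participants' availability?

450 minutes

Jun ∩ Chen: 09:15–11:00, 11:45–15:45, 17:45–19:30.
Total common minutes: 105 + 240 + 105 = 450.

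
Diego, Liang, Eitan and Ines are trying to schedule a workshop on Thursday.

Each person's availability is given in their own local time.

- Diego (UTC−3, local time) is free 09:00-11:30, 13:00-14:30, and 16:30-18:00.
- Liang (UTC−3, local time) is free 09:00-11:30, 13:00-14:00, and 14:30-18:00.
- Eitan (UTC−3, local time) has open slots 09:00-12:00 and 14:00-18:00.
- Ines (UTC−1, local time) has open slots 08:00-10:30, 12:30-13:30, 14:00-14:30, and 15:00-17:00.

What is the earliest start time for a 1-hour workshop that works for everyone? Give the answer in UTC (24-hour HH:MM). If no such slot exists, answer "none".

13:30

Diego → UTC: 12:00–14:30, 16:00–17:30, 19:30–21:00.
Liang → UTC: 12:00–14:30, 16:00–17:00, 17:30–21:00.
Eitan → UTC: 12:00–15:00, 17:00–21:00.
Ines → UTC: 09:00–11:30, 13:30–14:30, 15:00–15:30, 16:00–18:00.
Diego ∩ Liang: 12:00–14:30, 16:00–17:00, 19:30–21:00.
Diego ∩ Liang ∩ Eitan: 12:00–14:30, 19:30–21:00.
Diego ∩ Liang ∩ Eitan ∩ Ines: 13:30–14:30.
Windows ≥ 60 min: 13:30–14:30.
Earliest such window starts at 13:30.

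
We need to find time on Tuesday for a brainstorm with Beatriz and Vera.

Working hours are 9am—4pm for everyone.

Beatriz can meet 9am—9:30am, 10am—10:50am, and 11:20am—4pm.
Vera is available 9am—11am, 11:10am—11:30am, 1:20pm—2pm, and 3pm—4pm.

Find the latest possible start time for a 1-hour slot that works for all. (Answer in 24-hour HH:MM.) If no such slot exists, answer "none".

15:00

Beatriz ∩ Vera: 09:00–09:30, 10:00–10:50, 11:20–11:30, 13:20–14:00, 15:00–16:00.
Windows ≥ 60 min: 15:00–16:00.
Latest start in the last window 15:00–16:00 is 16:00 − 60 min = 15:00.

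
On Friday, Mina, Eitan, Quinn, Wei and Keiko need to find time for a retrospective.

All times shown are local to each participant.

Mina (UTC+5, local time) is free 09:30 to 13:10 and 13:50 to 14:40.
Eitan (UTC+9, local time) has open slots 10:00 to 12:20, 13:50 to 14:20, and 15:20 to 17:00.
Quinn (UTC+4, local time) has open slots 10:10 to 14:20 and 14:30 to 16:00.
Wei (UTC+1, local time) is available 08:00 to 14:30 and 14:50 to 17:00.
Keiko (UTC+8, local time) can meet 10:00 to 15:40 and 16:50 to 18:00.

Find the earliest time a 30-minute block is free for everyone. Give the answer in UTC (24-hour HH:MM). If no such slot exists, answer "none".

Mina → UTC: 04:30–08:10, 08:50–09:40.
Eitan → UTC: 01:00–03:20, 04:50–05:20, 06:20–08:00.
Quinn → UTC: 06:10–10:20, 10:30–12:00.
Wei → UTC: 07:00–13:30, 13:50–16:00.
Keiko → UTC: 02:00–07:40, 08:50–10:00.
Mina ∩ Eitan: 04:50–05:20, 06:20–08:00.
Mina ∩ Eitan ∩ Quinn: 06:20–08:00.
Mina ∩ Eitan ∩ Quinn ∩ Wei: 07:00–08:00.
Mina ∩ Eitan ∩ Quinn ∩ Wei ∩ Keiko: 07:00–07:40.
Windows ≥ 30 min: 07:00–07:40.
Earliest such window starts at 07:00.

07:00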